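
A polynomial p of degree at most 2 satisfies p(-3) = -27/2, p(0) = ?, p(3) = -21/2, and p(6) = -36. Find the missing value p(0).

-3

The 3 known points determine the degree-2 polynomial uniquely.
Write p(s) = as^2 + bs + c. Substituting each data point gives a linear system:
  9a - 3b + c = -27/2
  9a + 3b + c = -21/2
  36a + 6b + c = -36
Solving the system yields a = -1, b = 1/2, c = -3.
So p(s) = -s^2 + (1/2)s - 3.
Then p(0) = -3.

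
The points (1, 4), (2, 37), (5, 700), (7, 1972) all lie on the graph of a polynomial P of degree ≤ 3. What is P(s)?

Write P(s) = as^3 + bs^2 + cs + d. Substituting each data point gives a linear system:
  a + b + c + d = 4
  8a + 4b + 2c + d = 37
  125a + 25b + 5c + d = 700
  343a + 49b + 7c + d = 1972
Solving the system yields a = 6, b = -1, c = -6, d = 5.
So P(s) = 6s³ - s² - 6s + 5.
Check: P(1) = 4. ✓

P(s) = 6s^3 - s^2 - 6s + 5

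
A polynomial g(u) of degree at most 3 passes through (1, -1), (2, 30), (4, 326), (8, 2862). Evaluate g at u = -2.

-58

Using the Lagrange interpolation formula with nodes 1, 2, 4, 8:
  L_0(u) = (u - 2)(u - 4)(u - 8) / -21
  L_1(u) = (u - 1)(u - 4)(u - 8) / 12
  L_2(u) = (u - 1)(u - 2)(u - 8) / -24
  L_3(u) = (u - 1)(u - 2)(u - 4) / 168
Then g(u) = -1·L_0(u) + 30·L_1(u) + 326·L_2(u) + 2862·L_3(u).
Expanding and collecting terms gives g(u) = 6u³ - 3u² - 2u - 2.
Evaluating at u = -2: g(-2) = -58.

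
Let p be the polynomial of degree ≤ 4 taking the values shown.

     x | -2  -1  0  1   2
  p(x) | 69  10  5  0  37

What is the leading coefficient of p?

Write p(x) = ax^4 + bx^3 + cx^2 + dx + e. Substituting each data point gives a linear system:
  16a - 8b + 4c - 2d + e = 69
  a - b + c - d + e = 10
  e = 5
  a + b + c + d + e = 0
  16a + 8b + 4c + 2d + e = 37
Solving the system yields a = 4, b = -1, c = -4, d = -4, e = 5.
So p(x) = 4x⁴ - x³ - 4x² - 4x + 5.
The leading coefficient is 4.

4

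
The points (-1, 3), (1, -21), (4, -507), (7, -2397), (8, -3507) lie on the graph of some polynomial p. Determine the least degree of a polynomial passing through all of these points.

Divided differences on the nodes -1, 1, 4, 7, 8:
  order 0: 3  -21  -507  -2397  -3507
  order 1: -12  -162  -630  -1110
  order 2: -30  -78  -120
  order 3: -6  -6
  order 4: 0
The order-3 divided differences are all -6 (nonzero) and every higher order vanishes, so the data lies on a polynomial of degree exactly 3.

3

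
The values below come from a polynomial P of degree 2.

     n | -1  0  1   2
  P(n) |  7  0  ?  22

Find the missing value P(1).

5

The 3 known points determine the degree-2 polynomial uniquely.
Write P(n) = an^2 + bn + c. Substituting each data point gives a linear system:
  a - b + c = 7
  c = 0
  4a + 2b + c = 22
Solving the system yields a = 6, b = -1, c = 0.
So P(n) = 6n^2 - n.
Then P(1) = 5.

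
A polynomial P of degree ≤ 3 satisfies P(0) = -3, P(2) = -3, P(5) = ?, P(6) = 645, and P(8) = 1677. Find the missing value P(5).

The 4 known points determine the degree-3 polynomial uniquely.
Write P(s) = as^3 + bs^2 + cs + d. Substituting each data point gives a linear system:
  d = -3
  8a + 4b + 2c + d = -3
  216a + 36b + 6c + d = 645
  512a + 64b + 8c + d = 1677
Solving the system yields a = 4, b = -5, c = -6, d = -3.
So P(s) = 4s^3 - 5s^2 - 6s - 3.
Then P(5) = 342.

342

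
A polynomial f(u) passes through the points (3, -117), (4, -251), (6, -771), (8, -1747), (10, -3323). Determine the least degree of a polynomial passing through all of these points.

Divided differences on the nodes 3, 4, 6, 8, 10:
  order 0: -117  -251  -771  -1747  -3323
  order 1: -134  -260  -488  -788
  order 2: -42  -57  -75
  order 3: -3  -3
  order 4: 0
The order-3 divided differences are all -3 (nonzero) and every higher order vanishes, so the data lies on a polynomial of degree exactly 3.

3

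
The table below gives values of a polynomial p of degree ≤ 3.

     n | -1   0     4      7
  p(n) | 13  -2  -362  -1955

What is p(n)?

Write p(n) = an^3 + bn^2 + cn + d. Substituting each data point gives a linear system:
  -a + b - c + d = 13
  d = -2
  64a + 16b + 4c + d = -362
  343a + 49b + 7c + d = -1955
Solving the system yields a = -6, b = 3, c = -6, d = -2.
So p(n) = -6n^3 + 3n^2 - 6n - 2.
Check: p(4) = -362. ✓

p(n) = -6n^3 + 3n^2 - 6n - 2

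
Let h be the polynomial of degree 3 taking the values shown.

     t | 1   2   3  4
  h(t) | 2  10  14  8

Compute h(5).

Forward differences of the values at t = 1, 2, 3, 4:
  h  : 2  10  14  8
  Δ  : 8  4  -6
  Δ^2: -4  -10
  Δ^3: -6
The third differences are constant, confirming degree 3.
Interpolating (Newton forward form) and evaluating at t = 5 gives h(5) = -14.

-14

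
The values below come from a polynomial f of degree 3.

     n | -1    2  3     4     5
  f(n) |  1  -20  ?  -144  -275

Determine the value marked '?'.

The 4 known points determine the degree-3 polynomial uniquely.
Write f(n) = an^3 + bn^2 + cn + d. Substituting each data point gives a linear system:
  -a + b - c + d = 1
  8a + 4b + 2c + d = -20
  64a + 16b + 4c + d = -144
  125a + 25b + 5c + d = -275
Solving the system yields a = -2, b = -1, c = 0, d = 0.
So f(n) = -2n^3 - n^2.
Then f(3) = -63.

-63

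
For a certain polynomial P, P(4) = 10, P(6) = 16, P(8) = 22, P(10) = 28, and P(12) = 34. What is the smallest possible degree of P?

1

Forward differences of the values at u = 4, 6, 8, 10, 12:
  P  : 10  16  22  28  34
  Δ  : 6  6  6  6
  Δ^2: 0  0  0
  Δ^3: 0  0
  Δ^4: 0
The first differences are constant (6) and nonzero, while all higher differences vanish, so the minimal degree is 1.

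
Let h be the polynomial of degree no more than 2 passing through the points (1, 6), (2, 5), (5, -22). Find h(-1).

-4

Write h(t) = at^2 + bt + c. Substituting each data point gives a linear system:
  a + b + c = 6
  4a + 2b + c = 5
  25a + 5b + c = -22
Solving the system yields a = -2, b = 5, c = 3.
So h(t) = -2t² + 5t + 3.
Then h(-1) = -4.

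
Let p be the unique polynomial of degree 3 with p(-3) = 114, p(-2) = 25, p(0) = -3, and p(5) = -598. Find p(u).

Using the Lagrange interpolation formula with nodes -3, -2, 0, 5:
  L_0(u) = (u + 2)u(u - 5) / -24
  L_1(u) = (u + 3)u(u - 5) / 14
  L_2(u) = (u + 3)(u + 2)(u - 5) / -30
  L_3(u) = (u + 3)(u + 2)u / 280
Then p(u) = 114·L_0(u) + 25·L_1(u) - 3·L_2(u) - 598·L_3(u).
Expanding and collecting terms gives p(u) = -5u³ + 6u - 3.
Check: p(-3) = 114. ✓

p(u) = -5u^3 + 6u - 3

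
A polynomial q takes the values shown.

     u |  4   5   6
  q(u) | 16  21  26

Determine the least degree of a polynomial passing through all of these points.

1

Forward differences of the values at u = 4, 5, 6:
  q  : 16  21  26
  Δ  : 5  5
  Δ^2: 0
The first differences are constant (5) and nonzero, while all higher differences vanish, so the minimal degree is 1.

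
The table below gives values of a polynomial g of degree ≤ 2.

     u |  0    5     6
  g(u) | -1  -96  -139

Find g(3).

Using the Lagrange interpolation formula with nodes 0, 5, 6:
  L_0(u) = (u - 5)(u - 6) / 30
  L_1(u) = u(u - 6) / -5
  L_2(u) = u(u - 5) / 6
Then g(u) = -1·L_0(u) - 96·L_1(u) - 139·L_2(u).
Expanding and collecting terms gives g(u) = -4u² + u - 1.
Evaluating at u = 3: g(3) = -34.

-34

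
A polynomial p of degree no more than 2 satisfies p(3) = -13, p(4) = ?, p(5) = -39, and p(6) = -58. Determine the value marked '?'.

-24

The 3 known points determine the degree-2 polynomial uniquely.
Write p(u) = au^2 + bu + c. Substituting each data point gives a linear system:
  9a + 3b + c = -13
  25a + 5b + c = -39
  36a + 6b + c = -58
Solving the system yields a = -2, b = 3, c = -4.
So p(u) = -2u^2 + 3u - 4.
Then p(4) = -24.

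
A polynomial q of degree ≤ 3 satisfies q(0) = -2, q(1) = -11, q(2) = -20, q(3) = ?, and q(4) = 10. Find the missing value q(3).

-17

The 4 known points determine the degree-3 polynomial uniquely.
Write q(n) = an^3 + bn^2 + cn + d. Substituting each data point gives a linear system:
  d = -2
  a + b + c + d = -11
  8a + 4b + 2c + d = -20
  64a + 16b + 4c + d = 10
Solving the system yields a = 2, b = -6, c = -5, d = -2.
So q(n) = 2n³ - 6n² - 5n - 2.
Then q(3) = -17.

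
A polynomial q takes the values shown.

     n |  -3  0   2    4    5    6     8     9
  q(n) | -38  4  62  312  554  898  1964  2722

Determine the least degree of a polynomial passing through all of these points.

Divided differences on the nodes -3, 0, 2, 4, 5, 6, 8, 9:
  order 0: -38  4  62  312  554  898  1964  2722
  order 1: 14  29  125  242  344  533  758
  order 2: 3  24  39  51  63  75
  order 3: 3  3  3  3  3
  order 4: 0  0  0  0
  order 5: 0  0  0
  order 6: 0  0
  order 7: 0
The order-3 divided differences are all 3 (nonzero) and every higher order vanishes, so the data lies on a polynomial of degree exactly 3.

3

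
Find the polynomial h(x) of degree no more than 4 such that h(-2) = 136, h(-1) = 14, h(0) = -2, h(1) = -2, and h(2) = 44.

h(x) = 5x^4 - 5x^3 + 3x^2 - 3x - 2

Write h(x) = ax^4 + bx^3 + cx^2 + dx + e. Substituting each data point gives a linear system:
  16a - 8b + 4c - 2d + e = 136
  a - b + c - d + e = 14
  e = -2
  a + b + c + d + e = -2
  16a + 8b + 4c + 2d + e = 44
Solving the system yields a = 5, b = -5, c = 3, d = -3, e = -2.
So h(x) = 5x⁴ - 5x³ + 3x² - 3x - 2.
Check: h(-2) = 136. ✓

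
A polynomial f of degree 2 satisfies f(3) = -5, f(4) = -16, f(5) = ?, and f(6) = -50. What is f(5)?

-31

On equispaced nodes a degree-2 polynomial has vanishing third forward difference, so
  - f(3) + 3·f(4) - 3·f(5) + f(6) = 0.
Substituting the known values and solving for f(5):
  -3·f(5) = 93
  f(5) = -31.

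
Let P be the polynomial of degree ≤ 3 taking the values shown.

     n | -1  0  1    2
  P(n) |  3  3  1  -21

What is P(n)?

Write P(n) = an^3 + bn^2 + cn + d. Substituting each data point gives a linear system:
  -a + b - c + d = 3
  d = 3
  a + b + c + d = 1
  8a + 4b + 2c + d = -21
Solving the system yields a = -3, b = -1, c = 2, d = 3.
So P(n) = -3n^3 - n^2 + 2n + 3.
Check: P(0) = 3. ✓

P(n) = -3n^3 - n^2 + 2n + 3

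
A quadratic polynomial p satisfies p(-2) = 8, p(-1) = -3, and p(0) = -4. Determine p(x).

p(x) = 5x^2 + 4x - 4

Using the Lagrange interpolation formula with nodes -2, -1, 0:
  L_0(x) = (x + 1)x / 2
  L_1(x) = (x + 2)x / -1
  L_2(x) = (x + 2)(x + 1) / 2
Then p(x) = 8·L_0(x) - 3·L_1(x) - 4·L_2(x).
Expanding and collecting terms gives p(x) = 5x^2 + 4x - 4.
Check: p(0) = -4. ✓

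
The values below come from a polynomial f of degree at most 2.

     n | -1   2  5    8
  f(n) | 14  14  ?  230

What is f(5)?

The 3 known points determine the degree-2 polynomial uniquely.
Write f(n) = an^2 + bn + c. Substituting each data point gives a linear system:
  a - b + c = 14
  4a + 2b + c = 14
  64a + 8b + c = 230
Solving the system yields a = 4, b = -4, c = 6.
So f(n) = 4n^2 - 4n + 6.
Then f(5) = 86.

86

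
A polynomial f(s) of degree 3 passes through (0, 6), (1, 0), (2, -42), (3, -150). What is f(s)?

Write f(s) = as^3 + bs^2 + cs + d. Substituting each data point gives a linear system:
  d = 6
  a + b + c + d = 0
  8a + 4b + 2c + d = -42
  27a + 9b + 3c + d = -150
Solving the system yields a = -5, b = -3, c = 2, d = 6.
So f(s) = -5s³ - 3s² + 2s + 6.
Check: f(3) = -150. ✓

f(s) = -5s^3 - 3s^2 + 2s + 6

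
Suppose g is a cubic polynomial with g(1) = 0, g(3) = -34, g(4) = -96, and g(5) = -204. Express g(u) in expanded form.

Using the Lagrange interpolation formula with nodes 1, 3, 4, 5:
  L_0(u) = (u - 3)(u - 4)(u - 5) / -24
  L_1(u) = (u - 1)(u - 4)(u - 5) / 4
  L_2(u) = (u - 1)(u - 3)(u - 5) / -3
  L_3(u) = (u - 1)(u - 3)(u - 4) / 8
Then g(u) = 0·L_0(u) - 34·L_1(u) - 96·L_2(u) - 204·L_3(u).
Expanding and collecting terms gives g(u) = -2u³ + u² + 5u - 4.
Check: g(1) = 0. ✓

g(u) = -2u^3 + u^2 + 5u - 4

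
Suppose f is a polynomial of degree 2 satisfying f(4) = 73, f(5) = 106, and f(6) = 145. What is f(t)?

f(t) = 3t^2 + 6t + 1

Write f(t) = at^2 + bt + c. Substituting each data point gives a linear system:
  16a + 4b + c = 73
  25a + 5b + c = 106
  36a + 6b + c = 145
Solving the system yields a = 3, b = 6, c = 1.
So f(t) = 3t^2 + 6t + 1.
Check: f(4) = 73. ✓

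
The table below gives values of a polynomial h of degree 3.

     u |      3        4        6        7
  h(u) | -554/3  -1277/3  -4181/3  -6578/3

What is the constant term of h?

-5/3

Write h(u) = au^3 + bu^2 + cu + d. Substituting each data point gives a linear system:
  27a + 9b + 3c + d = -554/3
  64a + 16b + 4c + d = -1277/3
  216a + 36b + 6c + d = -4181/3
  343a + 49b + 7c + d = -6578/3
Solving the system yields a = -6, b = -3, c = 2, d = -5/3.
So h(u) = -6u^3 - 3u^2 + 2u - 5/3.
The constant term is -5/3.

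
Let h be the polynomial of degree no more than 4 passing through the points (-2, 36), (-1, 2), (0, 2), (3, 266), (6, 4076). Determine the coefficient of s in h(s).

Write h(s) = as^4 + bs^3 + cs^2 + ds + e. Substituting each data point gives a linear system:
  16a - 8b + 4c - 2d + e = 36
  a - b + c - d + e = 2
  e = 2
  81a + 27b + 9c + 3d + e = 266
  1296a + 216b + 36c + 6d + e = 4076
Solving the system yields a = 3, b = 1, c = -1, d = 1, e = 2.
So h(s) = 3s⁴ + s³ - s² + s + 2.
The coefficient of s is 1.

1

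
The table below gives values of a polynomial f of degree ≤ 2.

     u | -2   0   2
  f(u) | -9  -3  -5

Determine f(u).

Using the Lagrange interpolation formula with nodes -2, 0, 2:
  L_0(u) = u(u - 2) / 8
  L_1(u) = (u + 2)(u - 2) / -4
  L_2(u) = (u + 2)u / 8
Then f(u) = -9·L_0(u) - 3·L_1(u) - 5·L_2(u).
Expanding and collecting terms gives f(u) = -u² + u - 3.
Check: f(-2) = -9. ✓

f(u) = -u^2 + u - 3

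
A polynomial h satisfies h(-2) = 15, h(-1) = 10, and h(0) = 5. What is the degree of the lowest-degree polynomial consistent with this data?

1

Forward differences of the values at u = -2, -1, 0:
  h  : 15  10  5
  Δ  : -5  -5
  Δ^2: 0
The first differences are constant (-5) and nonzero, while all higher differences vanish, so the minimal degree is 1.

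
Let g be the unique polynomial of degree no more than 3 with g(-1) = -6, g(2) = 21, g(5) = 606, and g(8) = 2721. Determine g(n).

g(n) = 6n^3 - 5n^2 - 4n + 1

Write g(n) = an^3 + bn^2 + cn + d. Substituting each data point gives a linear system:
  -a + b - c + d = -6
  8a + 4b + 2c + d = 21
  125a + 25b + 5c + d = 606
  512a + 64b + 8c + d = 2721
Solving the system yields a = 6, b = -5, c = -4, d = 1.
So g(n) = 6n^3 - 5n^2 - 4n + 1.
Check: g(-1) = -6. ✓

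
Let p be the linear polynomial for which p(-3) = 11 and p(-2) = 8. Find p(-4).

14

Write p(s) = as + b. Substituting each data point gives a linear system:
  -3a + b = 11
  -2a + b = 8
Solving the system yields a = -3, b = 2.
So p(s) = -3s + 2.
Then p(-4) = 14.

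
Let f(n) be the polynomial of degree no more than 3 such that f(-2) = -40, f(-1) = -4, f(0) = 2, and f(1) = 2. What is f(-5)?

-568

Using the Lagrange interpolation formula with nodes -2, -1, 0, 1:
  L_0(n) = (n + 1)n(n - 1) / -6
  L_1(n) = (n + 2)n(n - 1) / 2
  L_2(n) = (n + 2)(n + 1)(n - 1) / -2
  L_3(n) = (n + 2)(n + 1)n / 6
Then f(n) = -40·L_0(n) - 4·L_1(n) + 2·L_2(n) + 2·L_3(n).
Expanding and collecting terms gives f(n) = 4n³ - 3n² - n + 2.
Evaluating at n = -5: f(-5) = -568.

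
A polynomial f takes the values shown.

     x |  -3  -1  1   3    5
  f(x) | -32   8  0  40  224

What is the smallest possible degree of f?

Forward differences of the values at x = -3, -1, 1, 3, 5:
  f  : -32  8  0  40  224
  Δ  : 40  -8  40  184
  Δ^2: -48  48  144
  Δ^3: 96  96
  Δ^4: 0
The third differences are constant (96) and nonzero, while all higher differences vanish, so the minimal degree is 3.

3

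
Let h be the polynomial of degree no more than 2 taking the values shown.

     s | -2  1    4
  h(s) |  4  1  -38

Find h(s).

h(s) = -2s^2 - 3s + 6

Using the Lagrange interpolation formula with nodes -2, 1, 4:
  L_0(s) = (s - 1)(s - 4) / 18
  L_1(s) = (s + 2)(s - 4) / -9
  L_2(s) = (s + 2)(s - 1) / 18
Then h(s) = 4·L_0(s) + 1·L_1(s) - 38·L_2(s).
Expanding and collecting terms gives h(s) = -2s^2 - 3s + 6.
Check: h(4) = -38. ✓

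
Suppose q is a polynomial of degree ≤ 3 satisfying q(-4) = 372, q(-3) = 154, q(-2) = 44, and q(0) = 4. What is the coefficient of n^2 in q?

0

Write q(n) = an^3 + bn^2 + cn + d. Substituting each data point gives a linear system:
  -64a + 16b - 4c + d = 372
  -27a + 9b - 3c + d = 154
  -8a + 4b - 2c + d = 44
  d = 4
Solving the system yields a = -6, b = 0, c = 4, d = 4.
So q(n) = -6n^3 + 4n + 4.
The coefficient of n^2 is 0.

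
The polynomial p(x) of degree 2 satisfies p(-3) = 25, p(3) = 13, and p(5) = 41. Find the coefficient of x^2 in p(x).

Write p(x) = ax^2 + bx + c. Substituting each data point gives a linear system:
  9a - 3b + c = 25
  9a + 3b + c = 13
  25a + 5b + c = 41
Solving the system yields a = 2, b = -2, c = 1.
So p(x) = 2x^2 - 2x + 1.
The leading coefficient is 2.

2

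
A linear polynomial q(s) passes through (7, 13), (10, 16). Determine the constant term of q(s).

6

Write q(s) = as + b. Substituting each data point gives a linear system:
  7a + b = 13
  10a + b = 16
Solving the system yields a = 1, b = 6.
So q(s) = s + 6.
The constant term is 6.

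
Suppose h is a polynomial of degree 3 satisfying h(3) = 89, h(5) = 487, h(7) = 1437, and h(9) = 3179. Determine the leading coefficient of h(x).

5

Write h(x) = ax^3 + bx^2 + cx + d. Substituting each data point gives a linear system:
  27a + 9b + 3c + d = 89
  125a + 25b + 5c + d = 487
  343a + 49b + 7c + d = 1437
  729a + 81b + 9c + d = 3179
Solving the system yields a = 5, b = -6, c = 2, d = 2.
So h(x) = 5x^3 - 6x^2 + 2x + 2.
The leading coefficient is 5.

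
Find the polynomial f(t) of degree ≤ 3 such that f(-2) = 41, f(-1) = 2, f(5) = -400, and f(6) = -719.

Using the Lagrange interpolation formula with nodes -2, -1, 5, 6:
  L_0(t) = (t + 1)(t - 5)(t - 6) / -56
  L_1(t) = (t + 2)(t - 5)(t - 6) / 42
  L_2(t) = (t + 2)(t + 1)(t - 6) / -42
  L_3(t) = (t + 2)(t + 1)(t - 5) / 56
Then f(t) = 41·L_0(t) + 2·L_1(t) - 400·L_2(t) - 719·L_3(t).
Expanding and collecting terms gives f(t) = -4t³ + 4t² + t - 5.
Check: f(5) = -400. ✓

f(t) = -4t^3 + 4t^2 + t - 5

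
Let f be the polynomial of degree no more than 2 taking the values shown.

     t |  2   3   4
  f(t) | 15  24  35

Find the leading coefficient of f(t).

1

Write f(t) = at^2 + bt + c. Substituting each data point gives a linear system:
  4a + 2b + c = 15
  9a + 3b + c = 24
  16a + 4b + c = 35
Solving the system yields a = 1, b = 4, c = 3.
So f(t) = t^2 + 4t + 3.
The leading coefficient is 1.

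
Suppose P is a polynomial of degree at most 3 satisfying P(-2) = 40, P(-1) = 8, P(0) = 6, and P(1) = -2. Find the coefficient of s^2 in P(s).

-3

Write P(s) = as^3 + bs^2 + cs + d. Substituting each data point gives a linear system:
  -8a + 4b - 2c + d = 40
  -a + b - c + d = 8
  d = 6
  a + b + c + d = -2
Solving the system yields a = -6, b = -3, c = 1, d = 6.
So P(s) = -6s^3 - 3s^2 + s + 6.
The coefficient of s^2 is -3.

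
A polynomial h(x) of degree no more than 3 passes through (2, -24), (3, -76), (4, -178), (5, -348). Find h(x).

Write h(x) = ax^3 + bx^2 + cx + d. Substituting each data point gives a linear system:
  8a + 4b + 2c + d = -24
  27a + 9b + 3c + d = -76
  64a + 16b + 4c + d = -178
  125a + 25b + 5c + d = -348
Solving the system yields a = -3, b = 2, c = -5, d = 2.
So h(x) = -3x^3 + 2x^2 - 5x + 2.
Check: h(4) = -178. ✓

h(x) = -3x^3 + 2x^2 - 5x + 2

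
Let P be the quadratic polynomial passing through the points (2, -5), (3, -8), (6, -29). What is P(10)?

-85

Using the Lagrange interpolation formula with nodes 2, 3, 6:
  L_0(n) = (n - 3)(n - 6) / 4
  L_1(n) = (n - 2)(n - 6) / -3
  L_2(n) = (n - 2)(n - 3) / 12
Then P(n) = -5·L_0(n) - 8·L_1(n) - 29·L_2(n).
Expanding and collecting terms gives P(n) = -n^2 + 2n - 5.
Evaluating at n = 10: P(10) = -85.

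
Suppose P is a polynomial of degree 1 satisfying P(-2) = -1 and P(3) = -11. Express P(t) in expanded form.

P(t) = -2t - 5

Using the Lagrange interpolation formula with nodes -2, 3:
  L_0(t) = (t - 3) / -5
  L_1(t) = (t + 2) / 5
Then P(t) = -1·L_0(t) - 11·L_1(t).
Expanding and collecting terms gives P(t) = -2t - 5.
Check: P(-2) = -1. ✓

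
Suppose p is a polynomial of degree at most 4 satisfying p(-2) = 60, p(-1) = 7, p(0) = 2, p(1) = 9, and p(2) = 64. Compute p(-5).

Write p(u) = au^4 + bu^3 + cu^2 + du + e. Substituting each data point gives a linear system:
  16a - 8b + 4c - 2d + e = 60
  a - b + c - d + e = 7
  e = 2
  a + b + c + d + e = 9
  16a + 8b + 4c + 2d + e = 64
Solving the system yields a = 3, b = 0, c = 3, d = 1, e = 2.
So p(u) = 3u^4 + 3u^2 + u + 2.
Then p(-5) = 1947.

1947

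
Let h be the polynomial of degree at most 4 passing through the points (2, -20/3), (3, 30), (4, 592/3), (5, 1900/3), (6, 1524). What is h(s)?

Write h(s) = as^4 + bs^3 + cs^2 + ds + e. Substituting each data point gives a linear system:
  16a + 8b + 4c + 2d + e = -20/3
  81a + 27b + 9c + 3d + e = 30
  256a + 64b + 16c + 4d + e = 592/3
  625a + 125b + 25c + 5d + e = 1900/3
  1296a + 216b + 36c + 6d + e = 1524
Solving the system yields a = 2, b = -5, c = 1/3, d = 0, e = 0.
So h(s) = 2s^4 - 5s^3 + (1/3)s^2.
Check: h(4) = 592/3. ✓

h(s) = 2s^4 - 5s^3 + (1/3)s^2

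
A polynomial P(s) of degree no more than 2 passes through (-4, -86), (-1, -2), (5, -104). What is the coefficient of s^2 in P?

-5

Write P(s) = as^2 + bs + c. Substituting each data point gives a linear system:
  16a - 4b + c = -86
  a - b + c = -2
  25a + 5b + c = -104
Solving the system yields a = -5, b = 3, c = 6.
So P(s) = -5s^2 + 3s + 6.
The leading coefficient is -5.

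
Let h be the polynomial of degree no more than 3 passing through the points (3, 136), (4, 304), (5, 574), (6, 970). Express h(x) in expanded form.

Write h(x) = ax^3 + bx^2 + cx + d. Substituting each data point gives a linear system:
  27a + 9b + 3c + d = 136
  64a + 16b + 4c + d = 304
  125a + 25b + 5c + d = 574
  216a + 36b + 6c + d = 970
Solving the system yields a = 4, b = 3, c = -1, d = 4.
So h(x) = 4x^3 + 3x^2 - x + 4.
Check: h(3) = 136. ✓

h(x) = 4x^3 + 3x^2 - x + 4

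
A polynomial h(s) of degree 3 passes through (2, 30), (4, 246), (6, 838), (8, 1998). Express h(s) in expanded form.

Using the Lagrange interpolation formula with nodes 2, 4, 6, 8:
  L_0(s) = (s - 4)(s - 6)(s - 8) / -48
  L_1(s) = (s - 2)(s - 6)(s - 8) / 16
  L_2(s) = (s - 2)(s - 4)(s - 8) / -16
  L_3(s) = (s - 2)(s - 4)(s - 6) / 48
Then h(s) = 30·L_0(s) + 246·L_1(s) + 838·L_2(s) + 1998·L_3(s).
Expanding and collecting terms gives h(s) = 4s^3 - s^2 + 2s - 2.
Check: h(8) = 1998. ✓

h(s) = 4s^3 - s^2 + 2s - 2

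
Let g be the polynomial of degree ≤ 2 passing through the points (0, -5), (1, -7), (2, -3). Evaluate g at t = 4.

Using the Lagrange interpolation formula with nodes 0, 1, 2:
  L_0(t) = (t - 1)(t - 2) / 2
  L_1(t) = t(t - 2) / -1
  L_2(t) = t(t - 1) / 2
Then g(t) = -5·L_0(t) - 7·L_1(t) - 3·L_2(t).
Expanding and collecting terms gives g(t) = 3t² - 5t - 5.
Evaluating at t = 4: g(4) = 23.

23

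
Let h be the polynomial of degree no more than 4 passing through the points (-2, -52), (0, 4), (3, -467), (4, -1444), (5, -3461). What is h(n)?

h(n) = -5n^4 - 3n^3 + n^2 + 2n + 4

Write h(n) = an^4 + bn^3 + cn^2 + dn + e. Substituting each data point gives a linear system:
  16a - 8b + 4c - 2d + e = -52
  e = 4
  81a + 27b + 9c + 3d + e = -467
  256a + 64b + 16c + 4d + e = -1444
  625a + 125b + 25c + 5d + e = -3461
Solving the system yields a = -5, b = -3, c = 1, d = 2, e = 4.
So h(n) = -5n⁴ - 3n³ + n² + 2n + 4.
Check: h(5) = -3461. ✓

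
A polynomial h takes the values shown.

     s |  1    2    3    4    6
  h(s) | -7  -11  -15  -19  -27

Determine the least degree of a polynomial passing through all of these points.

Divided differences on the nodes 1, 2, 3, 4, 6:
  order 0: -7  -11  -15  -19  -27
  order 1: -4  -4  -4  -4
  order 2: 0  0  0
  order 3: 0  0
  order 4: 0
The order-1 divided differences are all -4 (nonzero) and every higher order vanishes, so the data lies on a polynomial of degree exactly 1.

1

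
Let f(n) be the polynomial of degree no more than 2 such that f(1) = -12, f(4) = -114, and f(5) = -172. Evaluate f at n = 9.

-524

Write f(n) = an^2 + bn + c. Substituting each data point gives a linear system:
  a + b + c = -12
  16a + 4b + c = -114
  25a + 5b + c = -172
Solving the system yields a = -6, b = -4, c = -2.
So f(n) = -6n^2 - 4n - 2.
Then f(9) = -524.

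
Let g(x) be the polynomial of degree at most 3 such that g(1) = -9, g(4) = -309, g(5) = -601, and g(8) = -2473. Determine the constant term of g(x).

Write g(x) = ax^3 + bx^2 + cx + d. Substituting each data point gives a linear system:
  a + b + c + d = -9
  64a + 16b + 4c + d = -309
  125a + 25b + 5c + d = -601
  512a + 64b + 8c + d = -2473
Solving the system yields a = -5, b = 2, c = -5, d = -1.
So g(x) = -5x³ + 2x² - 5x - 1.
The constant term is -1.

-1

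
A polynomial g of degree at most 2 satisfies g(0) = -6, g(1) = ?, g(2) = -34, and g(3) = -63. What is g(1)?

-15

The 3 known points determine the degree-2 polynomial uniquely.
Write g(x) = ax^2 + bx + c. Substituting each data point gives a linear system:
  c = -6
  4a + 2b + c = -34
  9a + 3b + c = -63
Solving the system yields a = -5, b = -4, c = -6.
So g(x) = -5x² - 4x - 6.
Then g(1) = -15.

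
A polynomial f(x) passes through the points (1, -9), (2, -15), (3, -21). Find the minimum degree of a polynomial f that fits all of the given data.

1

Forward differences of the values at x = 1, 2, 3:
  f  : -9  -15  -21
  Δ  : -6  -6
  Δ^2: 0
The first differences are constant (-6) and nonzero, while all higher differences vanish, so the minimal degree is 1.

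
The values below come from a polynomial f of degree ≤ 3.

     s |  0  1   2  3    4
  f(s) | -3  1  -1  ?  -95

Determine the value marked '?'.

-27

The 4 known points determine the degree-3 polynomial uniquely.
Write f(s) = as^3 + bs^2 + cs + d. Substituting each data point gives a linear system:
  d = -3
  a + b + c + d = 1
  8a + 4b + 2c + d = -1
  64a + 16b + 4c + d = -95
Solving the system yields a = -3, b = 6, c = 1, d = -3.
So f(s) = -3s^3 + 6s^2 + s - 3.
Then f(3) = -27.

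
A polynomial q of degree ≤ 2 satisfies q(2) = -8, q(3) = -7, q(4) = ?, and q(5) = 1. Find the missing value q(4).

-4

The 3 known points determine the degree-2 polynomial uniquely.
Write q(u) = au^2 + bu + c. Substituting each data point gives a linear system:
  4a + 2b + c = -8
  9a + 3b + c = -7
  25a + 5b + c = 1
Solving the system yields a = 1, b = -4, c = -4.
So q(u) = u² - 4u - 4.
Then q(4) = -4.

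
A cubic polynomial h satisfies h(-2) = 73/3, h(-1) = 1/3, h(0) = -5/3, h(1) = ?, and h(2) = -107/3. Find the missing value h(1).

The 4 known points determine the degree-3 polynomial uniquely.
Write h(x) = ax^3 + bx^2 + cx + d. Substituting each data point gives a linear system:
  -8a + 4b - 2c + d = 73/3
  -a + b - c + d = 1/3
  d = -5/3
  8a + 4b + 2c + d = -107/3
Solving the system yields a = -4, b = -1, c = 1, d = -5/3.
So h(x) = -4x³ - x² + x - 5/3.
Then h(1) = -17/3.

-17/3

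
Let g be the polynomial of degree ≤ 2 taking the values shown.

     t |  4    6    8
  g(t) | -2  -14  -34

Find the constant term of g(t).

-2

Write g(t) = at^2 + bt + c. Substituting each data point gives a linear system:
  16a + 4b + c = -2
  36a + 6b + c = -14
  64a + 8b + c = -34
Solving the system yields a = -1, b = 4, c = -2.
So g(t) = -t^2 + 4t - 2.
The constant term is -2.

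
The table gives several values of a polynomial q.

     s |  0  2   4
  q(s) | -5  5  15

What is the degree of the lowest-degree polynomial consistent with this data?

1

Forward differences of the values at s = 0, 2, 4:
  q  : -5  5  15
  Δ  : 10  10
  Δ^2: 0
The first differences are constant (10) and nonzero, while all higher differences vanish, so the minimal degree is 1.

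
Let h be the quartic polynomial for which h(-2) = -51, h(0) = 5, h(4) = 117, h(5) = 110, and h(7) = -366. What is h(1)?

Using the Lagrange interpolation formula with nodes -2, 0, 4, 5, 7:
  L_0(s) = s(s - 4)(s - 5)(s - 7) / 756
  L_1(s) = (s + 2)(s - 4)(s - 5)(s - 7) / -280
  L_2(s) = (s + 2)s(s - 5)(s - 7) / 72
  L_3(s) = (s + 2)s(s - 4)(s - 7) / -70
  L_4(s) = (s + 2)s(s - 4)(s - 5) / 378
Then h(s) = -51·L_0(s) + 5·L_1(s) + 117·L_2(s) + 110·L_3(s) - 366·L_4(s).
Expanding and collecting terms gives h(s) = -s⁴ + 6s³ - 4s + 5.
Evaluating at s = 1: h(1) = 6.

6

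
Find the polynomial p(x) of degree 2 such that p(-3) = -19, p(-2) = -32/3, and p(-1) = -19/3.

Write p(x) = ax^2 + bx + c. Substituting each data point gives a linear system:
  9a - 3b + c = -19
  4a - 2b + c = -32/3
  a - b + c = -19/3
Solving the system yields a = -2, b = -5/3, c = -6.
So p(x) = -2x² - (5/3)x - 6.
Check: p(-1) = -19/3. ✓

p(x) = -2x^2 - (5/3)x - 6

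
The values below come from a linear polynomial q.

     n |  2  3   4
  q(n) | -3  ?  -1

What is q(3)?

-2

On equispaced nodes a degree-1 polynomial has vanishing second forward difference, so
  q(2) - 2·q(3) + q(4) = 0.
Substituting the known values and solving for q(3):
  -2·q(3) = 4
  q(3) = -2.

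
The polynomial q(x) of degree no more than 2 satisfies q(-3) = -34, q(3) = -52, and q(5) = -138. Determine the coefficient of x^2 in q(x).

-5

Write q(x) = ax^2 + bx + c. Substituting each data point gives a linear system:
  9a - 3b + c = -34
  9a + 3b + c = -52
  25a + 5b + c = -138
Solving the system yields a = -5, b = -3, c = 2.
So q(x) = -5x² - 3x + 2.
The leading coefficient is -5.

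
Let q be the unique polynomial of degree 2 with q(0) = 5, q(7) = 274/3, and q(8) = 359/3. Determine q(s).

q(s) = 2s^2 - (5/3)s + 5

Write q(s) = as^2 + bs + c. Substituting each data point gives a linear system:
  c = 5
  49a + 7b + c = 274/3
  64a + 8b + c = 359/3
Solving the system yields a = 2, b = -5/3, c = 5.
So q(s) = 2s^2 - (5/3)s + 5.
Check: q(7) = 274/3. ✓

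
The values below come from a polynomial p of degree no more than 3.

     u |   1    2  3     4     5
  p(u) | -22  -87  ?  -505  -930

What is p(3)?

-236

The 4 known points determine the degree-3 polynomial uniquely.
Write p(u) = au^3 + bu^2 + cu + d. Substituting each data point gives a linear system:
  a + b + c + d = -22
  8a + 4b + 2c + d = -87
  64a + 16b + 4c + d = -505
  125a + 25b + 5c + d = -930
Solving the system yields a = -6, b = -6, c = -5, d = -5.
So p(u) = -6u^3 - 6u^2 - 5u - 5.
Then p(3) = -236.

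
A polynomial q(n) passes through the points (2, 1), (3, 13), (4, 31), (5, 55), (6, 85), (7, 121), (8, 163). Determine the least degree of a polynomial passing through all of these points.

2

Forward differences of the values at n = 2, 3, 4, 5, 6, 7, 8:
  q  : 1  13  31  55  85  121  163
  Δ  : 12  18  24  30  36  42
  Δ^2: 6  6  6  6  6
  Δ^3: 0  0  0  0
  Δ^4: 0  0  0
  Δ^5: 0  0
  Δ^6: 0
The second differences are constant (6) and nonzero, while all higher differences vanish, so the minimal degree is 2.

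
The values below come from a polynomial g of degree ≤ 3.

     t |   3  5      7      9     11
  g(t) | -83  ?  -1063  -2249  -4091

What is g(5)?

-389

The 4 known points determine the degree-3 polynomial uniquely.
Write g(t) = at^3 + bt^2 + ct + d. Substituting each data point gives a linear system:
  27a + 9b + 3c + d = -83
  343a + 49b + 7c + d = -1063
  729a + 81b + 9c + d = -2249
  1331a + 121b + 11c + d = -4091
Solving the system yields a = -3, b = -1, c = 2, d = 1.
So g(t) = -3t^3 - t^2 + 2t + 1.
Then g(5) = -389.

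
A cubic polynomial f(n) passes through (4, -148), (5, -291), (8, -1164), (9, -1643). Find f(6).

Write f(n) = an^3 + bn^2 + cn + d. Substituting each data point gives a linear system:
  64a + 16b + 4c + d = -148
  125a + 25b + 5c + d = -291
  512a + 64b + 8c + d = -1164
  729a + 81b + 9c + d = -1643
Solving the system yields a = -2, b = -3, c = 6, d = 4.
So f(n) = -2n³ - 3n² + 6n + 4.
Then f(6) = -500.

-500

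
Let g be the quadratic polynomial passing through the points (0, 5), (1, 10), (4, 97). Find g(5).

150

Using the Lagrange interpolation formula with nodes 0, 1, 4:
  L_0(x) = (x - 1)(x - 4) / 4
  L_1(x) = x(x - 4) / -3
  L_2(x) = x(x - 1) / 12
Then g(x) = 5·L_0(x) + 10·L_1(x) + 97·L_2(x).
Expanding and collecting terms gives g(x) = 6x^2 - x + 5.
Evaluating at x = 5: g(5) = 150.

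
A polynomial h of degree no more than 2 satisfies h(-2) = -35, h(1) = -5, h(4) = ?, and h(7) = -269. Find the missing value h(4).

The 3 known points determine the degree-2 polynomial uniquely.
Write h(t) = at^2 + bt + c. Substituting each data point gives a linear system:
  4a - 2b + c = -35
  a + b + c = -5
  49a + 7b + c = -269
Solving the system yields a = -6, b = 4, c = -3.
So h(t) = -6t^2 + 4t - 3.
Then h(4) = -83.

-83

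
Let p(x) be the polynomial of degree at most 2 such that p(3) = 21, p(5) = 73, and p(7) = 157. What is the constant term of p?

3

Write p(x) = ax^2 + bx + c. Substituting each data point gives a linear system:
  9a + 3b + c = 21
  25a + 5b + c = 73
  49a + 7b + c = 157
Solving the system yields a = 4, b = -6, c = 3.
So p(x) = 4x^2 - 6x + 3.
The constant term is 3.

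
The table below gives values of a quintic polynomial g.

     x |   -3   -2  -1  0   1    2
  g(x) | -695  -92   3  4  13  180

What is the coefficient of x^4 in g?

2

Write g(x) = ax^5 + bx^4 + cx^3 + dx^2 + ex + k. Substituting each data point gives a linear system:
  -243a + 81b - 27c + 9d - 3e + k = -695
  -32a + 16b - 8c + 4d - 2e + k = -92
  -a + b - c + d - e + k = 3
  k = 4
  a + b + c + d + e + k = 13
  32a + 16b + 8c + 4d + 2e + k = 180
Solving the system yields a = 3, b = 2, c = 6, d = 2, e = -4, k = 4.
So g(x) = 3x^5 + 2x^4 + 6x^3 + 2x^2 - 4x + 4.
The coefficient of x^4 is 2.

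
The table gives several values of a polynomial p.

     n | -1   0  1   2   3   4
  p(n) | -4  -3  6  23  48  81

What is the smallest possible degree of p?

2

Forward differences of the values at n = -1, 0, 1, 2, 3, 4:
  p  : -4  -3  6  23  48  81
  Δ  : 1  9  17  25  33
  Δ^2: 8  8  8  8
  Δ^3: 0  0  0
  Δ^4: 0  0
  Δ^5: 0
The second differences are constant (8) and nonzero, while all higher differences vanish, so the minimal degree is 2.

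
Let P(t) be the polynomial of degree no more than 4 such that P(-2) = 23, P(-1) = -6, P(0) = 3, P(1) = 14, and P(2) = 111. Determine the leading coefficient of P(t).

Write P(t) = at^4 + bt^3 + ct^2 + dt + e. Substituting each data point gives a linear system:
  16a - 8b + 4c - 2d + e = 23
  a - b + c - d + e = -6
  e = 3
  a + b + c + d + e = 14
  16a + 8b + 4c + 2d + e = 111
Solving the system yields a = 5, b = 4, c = -4, d = 6, e = 3.
So P(t) = 5t^4 + 4t^3 - 4t^2 + 6t + 3.
The leading coefficient is 5.

5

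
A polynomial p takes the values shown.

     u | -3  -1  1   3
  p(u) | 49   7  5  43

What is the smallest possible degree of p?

2

Forward differences of the values at u = -3, -1, 1, 3:
  p  : 49  7  5  43
  Δ  : -42  -2  38
  Δ^2: 40  40
  Δ^3: 0
The second differences are constant (40) and nonzero, while all higher differences vanish, so the minimal degree is 2.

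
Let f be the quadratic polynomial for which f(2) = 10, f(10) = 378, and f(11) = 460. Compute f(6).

Using the Lagrange interpolation formula with nodes 2, 10, 11:
  L_0(u) = (u - 10)(u - 11) / 72
  L_1(u) = (u - 2)(u - 11) / -8
  L_2(u) = (u - 2)(u - 10) / 9
Then f(u) = 10·L_0(u) + 378·L_1(u) + 460·L_2(u).
Expanding and collecting terms gives f(u) = 4u² - 2u - 2.
Evaluating at u = 6: f(6) = 130.

130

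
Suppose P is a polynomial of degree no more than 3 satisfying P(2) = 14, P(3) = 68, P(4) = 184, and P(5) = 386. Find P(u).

P(u) = 4u^3 - 5u^2 + 3u - 4

Write P(u) = au^3 + bu^2 + cu + d. Substituting each data point gives a linear system:
  8a + 4b + 2c + d = 14
  27a + 9b + 3c + d = 68
  64a + 16b + 4c + d = 184
  125a + 25b + 5c + d = 386
Solving the system yields a = 4, b = -5, c = 3, d = -4.
So P(u) = 4u³ - 5u² + 3u - 4.
Check: P(5) = 386. ✓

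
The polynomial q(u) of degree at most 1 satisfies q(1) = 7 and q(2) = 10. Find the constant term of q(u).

Write q(u) = au + b. Substituting each data point gives a linear system:
  a + b = 7
  2a + b = 10
Solving the system yields a = 3, b = 4.
So q(u) = 3u + 4.
The constant term is 4.

4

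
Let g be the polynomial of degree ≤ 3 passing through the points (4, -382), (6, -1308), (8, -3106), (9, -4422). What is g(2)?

Using the Lagrange interpolation formula with nodes 4, 6, 8, 9:
  L_0(t) = (t - 6)(t - 8)(t - 9) / -40
  L_1(t) = (t - 4)(t - 8)(t - 9) / 12
  L_2(t) = (t - 4)(t - 6)(t - 9) / -8
  L_3(t) = (t - 4)(t - 6)(t - 8) / 15
Then g(t) = -382·L_0(t) - 1308·L_1(t) - 3106·L_2(t) - 4422·L_3(t).
Expanding and collecting terms gives g(t) = -6t³ - t² + 3t + 6.
Evaluating at t = 2: g(2) = -40.

-40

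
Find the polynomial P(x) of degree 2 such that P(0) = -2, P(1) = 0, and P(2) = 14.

Write P(x) = ax^2 + bx + c. Substituting each data point gives a linear system:
  c = -2
  a + b + c = 0
  4a + 2b + c = 14
Solving the system yields a = 6, b = -4, c = -2.
So P(x) = 6x^2 - 4x - 2.
Check: P(0) = -2. ✓

P(x) = 6x^2 - 4x - 2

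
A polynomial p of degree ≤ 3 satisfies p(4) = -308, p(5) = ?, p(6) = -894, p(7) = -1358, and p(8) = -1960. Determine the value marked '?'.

-550

On equispaced nodes a degree-3 polynomial has vanishing fourth forward difference, so
  p(4) - 4·p(5) + 6·p(6) - 4·p(7) + p(8) = 0.
Substituting the known values and solving for p(5):
  -4·p(5) = 2200
  p(5) = -550.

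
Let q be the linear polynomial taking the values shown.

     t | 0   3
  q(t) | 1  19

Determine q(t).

q(t) = 6t + 1

Using the Lagrange interpolation formula with nodes 0, 3:
  L_0(t) = (t - 3) / -3
  L_1(t) = t / 3
Then q(t) = 1·L_0(t) + 19·L_1(t).
Expanding and collecting terms gives q(t) = 6t + 1.
Check: q(3) = 19. ✓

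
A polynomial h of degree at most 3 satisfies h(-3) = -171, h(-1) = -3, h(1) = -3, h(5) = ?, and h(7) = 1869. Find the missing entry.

The 4 known points determine the degree-3 polynomial uniquely.
Write h(x) = ax^3 + bx^2 + cx + d. Substituting each data point gives a linear system:
  -27a + 9b - 3c + d = -171
  -a + b - c + d = -3
  a + b + c + d = -3
  343a + 49b + 7c + d = 1869
Solving the system yields a = 6, b = -3, c = -6, d = 0.
So h(x) = 6x^3 - 3x^2 - 6x.
Then h(5) = 645.

645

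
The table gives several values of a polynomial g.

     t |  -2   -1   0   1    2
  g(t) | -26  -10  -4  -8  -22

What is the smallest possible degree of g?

2

Forward differences of the values at t = -2, -1, 0, 1, 2:
  g  : -26  -10  -4  -8  -22
  Δ  : 16  6  -4  -14
  Δ^2: -10  -10  -10
  Δ^3: 0  0
  Δ^4: 0
The second differences are constant (-10) and nonzero, while all higher differences vanish, so the minimal degree is 2.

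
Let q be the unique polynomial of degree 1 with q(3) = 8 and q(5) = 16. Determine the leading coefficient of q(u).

4

Write q(u) = au + b. Substituting each data point gives a linear system:
  3a + b = 8
  5a + b = 16
Solving the system yields a = 4, b = -4.
So q(u) = 4u - 4.
The leading coefficient is 4.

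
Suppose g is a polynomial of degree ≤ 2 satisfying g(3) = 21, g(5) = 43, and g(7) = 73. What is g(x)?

g(x) = x^2 + 3x + 3

Write g(x) = ax^2 + bx + c. Substituting each data point gives a linear system:
  9a + 3b + c = 21
  25a + 5b + c = 43
  49a + 7b + c = 73
Solving the system yields a = 1, b = 3, c = 3.
So g(x) = x² + 3x + 3.
Check: g(3) = 21. ✓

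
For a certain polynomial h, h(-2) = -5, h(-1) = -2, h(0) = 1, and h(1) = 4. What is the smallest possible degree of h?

1

Forward differences of the values at s = -2, -1, 0, 1:
  h  : -5  -2  1  4
  Δ  : 3  3  3
  Δ^2: 0  0
  Δ^3: 0
The first differences are constant (3) and nonzero, while all higher differences vanish, so the minimal degree is 1.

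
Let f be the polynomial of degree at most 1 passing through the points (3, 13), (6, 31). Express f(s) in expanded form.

Write f(s) = as + b. Substituting each data point gives a linear system:
  3a + b = 13
  6a + b = 31
Solving the system yields a = 6, b = -5.
So f(s) = 6s - 5.
Check: f(3) = 13. ✓

f(s) = 6s - 5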